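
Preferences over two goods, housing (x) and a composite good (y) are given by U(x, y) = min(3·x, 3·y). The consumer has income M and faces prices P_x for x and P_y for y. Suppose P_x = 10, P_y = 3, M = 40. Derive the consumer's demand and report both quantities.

x* = 3.0769, y* = 3.0769

With perfect complements, no substitution: consume in ratio x:y = 3:3.
Budget: P_x·x + P_y·x = M, so (3·P_x + 3·P_y)·x = 3·M.
Demand: x*(P_x,P_y,M) = 3·M/(3·P_x + 3·P_y), y* = 3·M/(3·P_x + 3·P_y).
Here 3·10 + 3·3 = 39, giving x* = 3.0769 and y* = 3.0769.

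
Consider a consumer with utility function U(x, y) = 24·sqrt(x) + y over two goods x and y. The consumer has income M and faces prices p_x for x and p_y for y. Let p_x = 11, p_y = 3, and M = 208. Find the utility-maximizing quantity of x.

x* = 10.7107

Set MRS = p_x/p_y: 12·x^(−1/2) = p_x/p_y.
Thus x* = (12·p_y/p_x)² — independent of M — with the rest of income spent on y.
Plugging in: x* = (12·3/11)² = 10.7107.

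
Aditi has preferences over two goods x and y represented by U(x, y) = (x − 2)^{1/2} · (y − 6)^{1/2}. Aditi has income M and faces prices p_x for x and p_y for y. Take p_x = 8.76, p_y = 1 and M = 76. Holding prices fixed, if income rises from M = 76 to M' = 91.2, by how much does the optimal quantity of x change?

Let x' = x−2, y' = y−6. MRS = y'/x' = p_x/p_y.
After buying the subsistence bundle (2, 6), a share 0.5 of the remaining income goes to x: x* = 2 + 0.5·(M − 2p_x − 6p_y)/p_x.
Discretionary income = 76 − 2·8.76 − 6·1 = 52.48; x* = 2 + 0.5·52.48/8.76 = 4.9954.
At M' = 91.2: x* = 5.863. Change: 5.863 − 4.9954 = 0.8676.

Δx* = 0.8676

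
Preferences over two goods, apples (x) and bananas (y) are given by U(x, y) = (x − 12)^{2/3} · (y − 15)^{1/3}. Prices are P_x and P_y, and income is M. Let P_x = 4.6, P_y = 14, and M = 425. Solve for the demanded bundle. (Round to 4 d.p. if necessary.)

Discretionary income = 425 − 12·4.6 − 15·14 = 159.8; x* = 12 + 2/3·159.8/4.6 = 35.1594; y* = 15 + 1/3·159.8/14 = 18.8048.

x* = 35.1594, y* = 18.8048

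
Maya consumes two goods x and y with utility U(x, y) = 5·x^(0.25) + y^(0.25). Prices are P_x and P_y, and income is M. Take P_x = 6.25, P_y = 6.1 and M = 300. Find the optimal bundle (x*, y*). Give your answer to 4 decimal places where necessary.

From the CES first-order condition, 5·(y/x)^(0.75) = P_x/P_y.
Solve for the ratio: y/x = [(1/5)·P_x/P_y]^(4/3).
With the ratio pinned down, the budget gives x* = M/(P_x + P_y·(y/x)) and y* = (y/x)·x*.
Numerically y/x = 0.120811, so x* = 300/(6.25 + 6.1·0.120811) = 42.9372 and y* = 0.120811·42.9372 = 5.1873.

x* = 42.9372, y* = 5.1873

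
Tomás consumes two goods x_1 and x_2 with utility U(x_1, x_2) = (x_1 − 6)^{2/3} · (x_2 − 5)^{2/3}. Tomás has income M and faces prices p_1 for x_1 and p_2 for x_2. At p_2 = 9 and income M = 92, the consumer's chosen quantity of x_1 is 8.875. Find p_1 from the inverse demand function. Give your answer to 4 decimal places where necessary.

Let x_1' = x_1−6, x_2' = x_2−5. MRS = x_2'/x_1' = p_1/p_2.
Substituting into the budget: x_1* = 6 + 0.5·(M − 6·p_1 − 5·p_2)/p_1, and x_2* = 5 + 0.5·(…)/p_2.
Set x_1* = 8.875 in the demand function and solve for p_1: p_1 = 4.

p_1 = 4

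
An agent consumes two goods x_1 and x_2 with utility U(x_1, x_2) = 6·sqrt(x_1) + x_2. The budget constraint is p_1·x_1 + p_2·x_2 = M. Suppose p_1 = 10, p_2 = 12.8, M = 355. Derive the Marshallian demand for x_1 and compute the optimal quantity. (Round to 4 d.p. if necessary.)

x_1* = 14.7456

Set MRS = p_1/p_2: 3·x_1^(−1/2) = p_1/p_2.
Thus x_1* = (3·p_2/p_1)² — independent of M — with the rest of income spent on x_2.
Plugging in: x_1* = (3·12.8/10)² = 14.7456.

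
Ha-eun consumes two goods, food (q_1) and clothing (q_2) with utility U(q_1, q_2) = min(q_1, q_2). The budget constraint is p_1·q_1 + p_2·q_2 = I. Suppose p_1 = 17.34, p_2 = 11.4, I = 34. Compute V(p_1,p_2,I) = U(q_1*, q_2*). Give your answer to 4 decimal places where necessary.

With perfect complements, no substitution: consume in ratio q_1:q_2 = 1:1.
Budget: p_1·q_1 + p_2·q_1 = I, so (p_1 + p_2)·q_1 = I.
Demand: q_1*(p_1,p_2,I) = I/(p_1 + p_2), q_2* = I/(p_1 + p_2).
Here 17.34 + 11.4 = 28.74, giving q_1* = 1.183 and q_2* = 1.183.
Utility at the optimum: U(1.183, 1.183) = 1.183.

V = 1.183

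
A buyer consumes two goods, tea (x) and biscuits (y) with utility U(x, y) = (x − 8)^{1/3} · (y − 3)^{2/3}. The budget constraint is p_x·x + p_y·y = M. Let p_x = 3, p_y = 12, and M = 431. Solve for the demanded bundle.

Let x' = x−8, y' = y−3. MRS = (1/2)·y'/x' = p_x/p_y.
Substituting into the budget: x* = 8 + 1/3·(M − 8·p_x − 3·p_y)/p_x, and y* = 3 + 2/3·(…)/p_y.
Discretionary income = 431 − 8·3 − 3·12 = 371; x* = 8 + 1/3·371/3 = 49.2222; y* = 3 + 2/3·371/12 = 23.6111.

x* = 49.2222, y* = 23.6111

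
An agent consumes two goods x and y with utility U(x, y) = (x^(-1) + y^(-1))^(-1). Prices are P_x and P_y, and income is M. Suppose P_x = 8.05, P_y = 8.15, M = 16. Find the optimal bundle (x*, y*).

x* = 0.9907, y* = 0.9846

Numerically y/x = 0.993846, so x* = 16/(8.05 + 8.15·0.993846) = 0.9907 and y* = 0.993846·0.9907 = 0.9846.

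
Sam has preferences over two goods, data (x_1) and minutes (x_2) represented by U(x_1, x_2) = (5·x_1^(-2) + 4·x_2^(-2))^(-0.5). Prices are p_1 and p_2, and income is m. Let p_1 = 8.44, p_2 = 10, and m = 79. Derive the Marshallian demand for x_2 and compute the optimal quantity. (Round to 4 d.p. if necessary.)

Numerically x_2/x_1 = 0.877292, so x_1* = 79/(8.44 + 10·0.877292) = 4.5896 and x_2* = 0.877292·4.5896 = 4.0264.

x_2* = 4.0264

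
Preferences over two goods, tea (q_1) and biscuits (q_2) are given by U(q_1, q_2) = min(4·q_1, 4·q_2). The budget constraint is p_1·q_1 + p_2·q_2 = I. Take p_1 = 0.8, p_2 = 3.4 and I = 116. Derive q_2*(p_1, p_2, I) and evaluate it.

Leontief preferences: the optimum is at the kink where q_1/4 = q_2/4, i.e. q_2 = q_1.
Budget: p_1·q_1 + p_2·q_1 = I, so (4·p_1 + 4·p_2)·q_1 = 4·I.
Demand: q_1*(p_1,p_2,I) = 4·I/(4·p_1 + 4·p_2), q_2* = 4·I/(4·p_1 + 4·p_2).
Here 4·0.8 + 4·3.4 = 16.8, giving q_2* = 27.619.

q_2* = 27.619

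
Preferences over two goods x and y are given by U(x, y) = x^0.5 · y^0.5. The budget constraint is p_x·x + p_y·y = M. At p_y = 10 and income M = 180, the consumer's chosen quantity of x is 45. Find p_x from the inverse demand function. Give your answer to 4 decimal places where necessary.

The MRS is y/x. Set MRS = p_x/p_y.
Rearranging, p_y·y = p_x·x. Substituting into the budget gives p_x·x·(1 + 1) = M.
Demand: x*(p_x,p_y,M) = 0.5·M/p_x and y* = 0.5·M/p_y.
Set x* = 45 in the demand function and solve for p_x: p_x = 2.

p_x = 2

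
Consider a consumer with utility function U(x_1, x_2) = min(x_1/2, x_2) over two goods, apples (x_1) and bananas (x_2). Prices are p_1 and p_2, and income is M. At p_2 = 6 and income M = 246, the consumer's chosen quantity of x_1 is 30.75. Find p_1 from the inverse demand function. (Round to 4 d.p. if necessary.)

With perfect complements, no substitution: consume in ratio x_1:x_2 = 2:1.
Budget: p_1·x_1 + p_2·(1/2)·x_1 = M, so (2·p_1 + p_2)·x_1 = 2·M.
Demand: x_1*(p_1,p_2,M) = 2·M/(2·p_1 + p_2), x_2* = M/(2·p_1 + p_2).
Set x_1* = 30.75 in the demand function and solve for p_1: p_1 = 5.

p_1 = 5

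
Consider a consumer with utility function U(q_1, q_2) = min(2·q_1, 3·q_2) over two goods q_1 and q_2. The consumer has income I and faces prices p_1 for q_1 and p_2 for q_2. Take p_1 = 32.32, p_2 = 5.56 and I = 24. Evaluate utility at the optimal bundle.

Demand: q_1*(p_1,p_2,I) = 3·I/(3·p_1 + 2·p_2), q_2* = 2·I/(3·p_1 + 2·p_2).
Here 3·32.32 + 2·5.56 = 108.08, giving q_1* = 0.6662 and q_2* = 0.4441.
Utility at the optimum: U(0.6662, 0.4441) = 1.3323.

V = 1.3323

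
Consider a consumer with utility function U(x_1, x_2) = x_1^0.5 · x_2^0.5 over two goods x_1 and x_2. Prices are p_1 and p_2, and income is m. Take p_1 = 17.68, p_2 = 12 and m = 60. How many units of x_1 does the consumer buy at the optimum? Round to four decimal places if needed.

MU_x_1/MU_x_2 = (0.5·x_2)/(0.5·x_1); tangency sets this equal to p_1/p_2.
Rearranging, p_2·x_2 = p_1·x_1. Substituting into the budget gives p_1·x_1·(1 + 1) = m.
Demand: x_1*(p_1,p_2,m) = 0.5·m/p_1 and x_2* = 0.5·m/p_2.
At p_1=17.68, p_2=12, m=60: x_1* = 0.5·60/17.68 = 1.6968.

x_1* = 1.6968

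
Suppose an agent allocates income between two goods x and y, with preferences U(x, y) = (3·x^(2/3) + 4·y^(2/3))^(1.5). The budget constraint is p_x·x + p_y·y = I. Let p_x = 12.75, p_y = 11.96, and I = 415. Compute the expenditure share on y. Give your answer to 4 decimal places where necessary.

From the CES first-order condition, (3/4)·(y/x)^(1/3) = p_x/p_y.
Hence y/x = ((4/3)·p_x/p_y)^(1/(1/3)), i.e. raised to the 3 power.
With the ratio pinned down, the budget gives x* = I/(p_x + p_y·(y/x)) and y* = (y/x)·x*.
Numerically y/x = 2.871794, so x* = 415/(12.75 + 11.96·2.871794) = 8.8117 and y* = 2.871794·8.8117 = 25.3053.
Expenditure on y: 11.96·25.3053 = 302.6512; share = 0.7293.

share on y = 0.7293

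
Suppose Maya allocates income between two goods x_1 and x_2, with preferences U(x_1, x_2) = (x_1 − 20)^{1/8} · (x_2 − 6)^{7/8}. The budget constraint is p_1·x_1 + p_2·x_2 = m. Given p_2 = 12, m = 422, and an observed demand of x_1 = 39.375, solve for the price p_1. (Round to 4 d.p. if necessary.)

p_1 = 2

MRS = (1/7)·(x_2−6)/(x_1−20). Tangency with p_1/p_2 gives x_2−6 = 7·(p_1/p_2)·(x_1−20).
After buying the subsistence bundle (20, 6), a share 0.125 of the remaining income goes to x_1: x_1* = 20 + 0.125·(m − 20p_1 − 6p_2)/p_1.
Set x_1* = 39.375 in the demand function and solve for p_1: p_1 = 2.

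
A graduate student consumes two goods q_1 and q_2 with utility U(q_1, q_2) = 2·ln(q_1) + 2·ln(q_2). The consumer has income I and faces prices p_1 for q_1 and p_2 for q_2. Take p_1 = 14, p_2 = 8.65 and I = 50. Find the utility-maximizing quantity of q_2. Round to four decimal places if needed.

q_2* = 2.8902

MU_q_1/MU_q_2 = (2·q_2)/(2·q_1); tangency sets this equal to p_1/p_2.
Rearranging, p_2·q_2 = p_1·q_1. Substituting into the budget gives p_1·q_1·(1 + 1) = I.
Demand: q_1*(p_1,p_2,I) = 0.5·I/p_1 and q_2* = 0.5·I/p_2.
At p_1=14, p_2=8.65, I=50: q_2* = 0.5·50/8.65 = 2.8902.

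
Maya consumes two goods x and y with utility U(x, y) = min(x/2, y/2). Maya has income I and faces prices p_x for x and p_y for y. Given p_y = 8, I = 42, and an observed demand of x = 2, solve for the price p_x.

p_x = 13

With perfect complements, no substitution: consume in ratio x:y = 2:2.
Budget: p_x·x + p_y·x = I, so (2·p_x + 2·p_y)·x = 2·I.
Demand: x*(p_x,p_y,I) = 2·I/(2·p_x + 2·p_y), y* = 2·I/(2·p_x + 2·p_y).
Set x* = 2 in the demand function and solve for p_x: p_x = 13.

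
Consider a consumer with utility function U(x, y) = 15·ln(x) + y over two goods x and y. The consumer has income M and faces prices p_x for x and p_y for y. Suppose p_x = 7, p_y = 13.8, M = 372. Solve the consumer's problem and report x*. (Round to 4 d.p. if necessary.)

At the given prices: x* = 15·13.8/7 = 29.5714.

x* = 29.5714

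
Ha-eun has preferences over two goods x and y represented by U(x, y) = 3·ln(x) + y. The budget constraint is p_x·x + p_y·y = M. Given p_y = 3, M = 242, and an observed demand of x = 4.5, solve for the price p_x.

p_x = 2

MU_x = 3/x, MU_y = 1. Tangency: 3/x = p_x/p_y.
So x*(p_x,p_y) = 3·p_y/p_x, independent of income; and y* = (M − 3·p_y)/p_y.
Set x* = 4.5 in the demand function and solve for p_x: p_x = 2.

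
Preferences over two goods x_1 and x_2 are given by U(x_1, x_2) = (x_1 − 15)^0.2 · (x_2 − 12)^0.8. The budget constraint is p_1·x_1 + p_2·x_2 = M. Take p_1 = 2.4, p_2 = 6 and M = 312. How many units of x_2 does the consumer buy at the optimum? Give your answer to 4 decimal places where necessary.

MRS = (1/4)·(x_2−12)/(x_1−15). Tangency with p_1/p_2 gives x_2−12 = 4·(p_1/p_2)·(x_1−15).
Substituting into the budget: x_1* = 15 + 0.2·(M − 15·p_1 − 12·p_2)/p_1, and x_2* = 12 + 0.8·(…)/p_2.
Discretionary income = 312 − 15·2.4 − 12·6 = 204; x_2* = 12 + 0.8·204/6 = 39.2.

x_2* = 39.2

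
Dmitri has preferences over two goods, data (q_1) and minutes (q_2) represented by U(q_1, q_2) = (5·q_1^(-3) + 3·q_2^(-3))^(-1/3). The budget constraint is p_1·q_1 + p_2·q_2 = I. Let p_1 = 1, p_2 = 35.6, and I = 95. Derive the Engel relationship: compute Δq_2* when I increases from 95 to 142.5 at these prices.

Δq_2* = 1.2378

MRS = MU_q_1/MU_q_2 = (5/3)·(q_2/q_1)^(4). Set equal to p_1/p_2.
Solve for the ratio: q_2/q_1 = [(3/5)·p_1/p_2]^(0.25).
Substitute q_2 = (q_2/q_1)·q_1 into the budget: q_1* = I/(p_1 + p_2·(q_2/q_1)).
Numerically q_2/q_1 = 0.360309, so q_1* = 95/(1 + 35.6·0.360309) = 6.8706 and q_2* = 0.360309·6.8706 = 2.4755.
At I' = 142.5: q_2* = 3.7133. Change: 3.7133 − 2.4755 = 1.2378.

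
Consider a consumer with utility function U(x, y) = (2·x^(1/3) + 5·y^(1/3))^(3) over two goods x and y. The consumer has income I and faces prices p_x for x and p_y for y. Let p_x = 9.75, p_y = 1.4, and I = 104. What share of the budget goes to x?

share on x = 0.0875

MRS = MU_x/MU_y = (2/5)·(y/x)^(2/3). Set equal to p_x/p_y.
Hence y/x = ((5/2)·p_x/p_y)^(1/(2/3)), i.e. raised to the 1.5 power.
With the ratio pinned down, the budget gives x* = I/(p_x + p_y·(y/x)) and y* = (y/x)·x*.
Numerically y/x = 72.648204, so x* = 104/(9.75 + 1.4·72.648204) = 0.9331 and y* = 72.648204·0.9331 = 67.7874.
Expenditure on x: 9.75·0.9331 = 9.0976; share = 0.0875.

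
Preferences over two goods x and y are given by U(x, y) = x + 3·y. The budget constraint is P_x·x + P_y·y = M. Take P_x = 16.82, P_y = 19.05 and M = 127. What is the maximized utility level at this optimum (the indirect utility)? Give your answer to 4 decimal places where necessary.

V = 20

Linear utility — the consumer picks whichever good has higher MU/price: 1/16.82 = 0.0595 vs 3/19.05 = 0.1575.
y gives more utility per dollar, so spend all income on y: y* = M/P_y, x* = 0.
Numerically: x* = 0, y* = 6.6667.
Utility at the optimum: U(0, 6.6667) = 20.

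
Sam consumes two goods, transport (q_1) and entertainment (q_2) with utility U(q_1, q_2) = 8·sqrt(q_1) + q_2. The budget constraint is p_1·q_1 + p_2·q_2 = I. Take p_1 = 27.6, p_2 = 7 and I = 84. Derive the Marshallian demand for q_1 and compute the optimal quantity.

Solve: √q_1 = 4·p_2/p_1, so q_1*(p_1,p_2) = (4·p_2/p_1)², and q_2* = (I − p_1·q_1*)/p_2.
Plugging in: q_1* = (4·7/27.6)² = 1.0292.

q_1* = 1.0292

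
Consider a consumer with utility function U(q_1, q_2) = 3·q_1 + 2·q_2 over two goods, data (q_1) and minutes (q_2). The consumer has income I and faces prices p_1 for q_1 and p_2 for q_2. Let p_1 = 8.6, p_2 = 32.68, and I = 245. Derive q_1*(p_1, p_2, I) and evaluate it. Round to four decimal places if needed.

q_1* = 28.4884

Linear utility — the consumer picks whichever good has higher MU/price: 3/8.6 = 0.3488 vs 2/32.68 = 0.0612.
q_1 gives more utility per dollar, so spend all income on q_1: q_1* = I/p_1, q_2* = 0.
Numerically: q_1* = 28.4884, q_2* = 0.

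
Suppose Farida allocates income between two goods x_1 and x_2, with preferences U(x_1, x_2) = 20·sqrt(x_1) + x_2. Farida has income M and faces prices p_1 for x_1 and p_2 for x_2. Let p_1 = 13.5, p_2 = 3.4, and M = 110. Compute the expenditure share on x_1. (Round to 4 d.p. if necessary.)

Utility is quasi-linear in x_2; the FOC for x_1 is 10/√x_1 = p_1/p_2.
Thus x_1* = (10·p_2/p_1)² — independent of M — with the rest of income spent on x_2.
Plugging in: x_1* = (10·3.4/13.5)² = 6.3429, x_2* = 7.1678.
Expenditure on x_1: 13.5·6.3429 = 85.6296; share = 0.7785.

share on x_1 = 0.7785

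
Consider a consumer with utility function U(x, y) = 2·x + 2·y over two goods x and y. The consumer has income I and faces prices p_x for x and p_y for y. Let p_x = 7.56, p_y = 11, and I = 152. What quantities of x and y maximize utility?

Perfect substitutes: compare marginal utility per dollar. 2/p_x vs 2/p_y → 0.2646 vs 0.1818.
x gives more utility per dollar, so spend all income on x: x* = I/p_x, y* = 0.
Numerically: x* = 20.1058, y* = 0.

x* = 20.1058, y* = 0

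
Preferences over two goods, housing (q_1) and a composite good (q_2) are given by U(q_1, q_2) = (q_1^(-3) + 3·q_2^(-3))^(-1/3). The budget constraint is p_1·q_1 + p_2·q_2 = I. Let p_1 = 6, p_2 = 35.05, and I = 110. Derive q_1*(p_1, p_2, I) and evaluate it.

From the CES first-order condition, (1/3)·(q_2/q_1)^(4) = p_1/p_2.
Hence q_2/q_1 = (3·p_1/p_2)^(1/(4)), i.e. raised to the 0.25 power.
Substitute q_2 = (q_2/q_1)·q_1 into the budget: q_1* = I/(p_1 + p_2·(q_2/q_1)).
Numerically q_2/q_1 = 0.846537, so q_1* = 110/(6 + 35.05·0.846537) = 3.0837.

q_1* = 3.0837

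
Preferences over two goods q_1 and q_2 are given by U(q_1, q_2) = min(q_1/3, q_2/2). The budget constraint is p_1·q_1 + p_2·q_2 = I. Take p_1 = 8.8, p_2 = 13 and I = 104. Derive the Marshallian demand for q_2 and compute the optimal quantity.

q_2* = 3.9695

With perfect complements, no substitution: consume in ratio q_1:q_2 = 3:2.
Budget: p_1·q_1 + p_2·(2/3)·q_1 = I, so (3·p_1 + 2·p_2)·q_1 = 3·I.
Demand: q_1*(p_1,p_2,I) = 3·I/(3·p_1 + 2·p_2), q_2* = 2·I/(3·p_1 + 2·p_2).
Here 3·8.8 + 2·13 = 52.4, giving q_2* = 3.9695.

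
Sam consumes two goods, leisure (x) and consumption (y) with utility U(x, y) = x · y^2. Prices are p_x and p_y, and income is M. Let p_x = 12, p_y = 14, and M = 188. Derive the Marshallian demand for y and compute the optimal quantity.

The MRS is (1/2)·y/x. Set MRS = p_x/p_y.
Rearranging, p_y·y = 2·p_x·x. Substituting into the budget gives p_x·x·(1 + 2) = M.
Demand: x*(p_x,p_y,M) = 1/3·M/p_x and y* = 2/3·M/p_y.
At p_x=12, p_y=14, M=188: y* = 2/3·188/14 = 8.9524.

y* = 8.9524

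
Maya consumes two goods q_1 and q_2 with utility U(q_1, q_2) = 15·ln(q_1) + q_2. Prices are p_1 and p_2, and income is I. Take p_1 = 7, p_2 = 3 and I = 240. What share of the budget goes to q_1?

MU_q_1 = 15/q_1, MU_q_2 = 1. Tangency: 15/q_1 = p_1/p_2.
So q_1*(p_1,p_2) = 15·p_2/p_1, independent of income; and q_2* = (I − 15·p_2)/p_2.
At the given prices: q_1* = 15·3/7 = 6.4286, and q_2* = 65.
Expenditure on q_1: 7·6.4286 = 45; share = 0.1875.

share on q_1 = 0.1875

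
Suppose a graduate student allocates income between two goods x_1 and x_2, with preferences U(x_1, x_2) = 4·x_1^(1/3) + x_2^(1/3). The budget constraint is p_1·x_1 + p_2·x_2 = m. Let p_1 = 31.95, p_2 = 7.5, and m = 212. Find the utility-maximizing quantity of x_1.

x_1* = 5.2745

MRS = MU_x_1/MU_x_2 = 4·(x_2/x_1)^(2/3). Set equal to p_1/p_2.
Hence x_2/x_1 = ((1/4)·p_1/p_2)^(1/(2/3)), i.e. raised to the 1.5 power.
With the ratio pinned down, the budget gives x_1* = m/(p_1 + p_2·(x_2/x_1)) and x_2* = (x_2/x_1)·x_1*.
Numerically x_2/x_1 = 1.099068, so x_1* = 212/(31.95 + 7.5·1.099068) = 5.2745.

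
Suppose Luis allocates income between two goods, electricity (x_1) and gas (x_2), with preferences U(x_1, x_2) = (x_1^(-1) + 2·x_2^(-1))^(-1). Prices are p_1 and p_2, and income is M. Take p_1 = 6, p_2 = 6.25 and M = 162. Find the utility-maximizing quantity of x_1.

x_1* = 11.0503

MRS = MU_x_1/MU_x_2 = (1/2)·(x_2/x_1)^(2). Set equal to p_1/p_2.
Hence x_2/x_1 = (2·p_1/p_2)^(1/(2)), i.e. raised to the 0.5 power.
With the ratio pinned down, the budget gives x_1* = M/(p_1 + p_2·(x_2/x_1)) and x_2* = (x_2/x_1)·x_1*.
Numerically x_2/x_1 = 1.385641, so x_1* = 162/(6 + 6.25·1.385641) = 11.0503.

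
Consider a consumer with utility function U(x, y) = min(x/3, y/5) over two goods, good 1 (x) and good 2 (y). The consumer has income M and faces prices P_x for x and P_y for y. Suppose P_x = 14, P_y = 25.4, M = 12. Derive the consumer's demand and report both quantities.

x* = 0.213, y* = 0.355

Here 3·14 + 5·25.4 = 169, giving x* = 0.213 and y* = 0.355.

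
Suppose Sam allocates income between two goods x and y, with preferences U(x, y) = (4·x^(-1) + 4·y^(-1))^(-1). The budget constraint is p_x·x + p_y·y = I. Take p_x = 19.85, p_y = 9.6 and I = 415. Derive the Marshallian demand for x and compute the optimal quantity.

Substitute y = (y/x)·x into the budget: x* = I/(p_x + p_y·(y/x)).
Numerically y/x = 1.437953, so x* = 415/(19.85 + 9.6·1.437953) = 12.3312.

x* = 12.3312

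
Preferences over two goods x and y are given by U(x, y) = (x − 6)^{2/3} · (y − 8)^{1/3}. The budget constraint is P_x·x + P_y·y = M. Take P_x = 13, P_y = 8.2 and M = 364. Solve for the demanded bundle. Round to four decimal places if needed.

x* = 17.3026, y* = 16.9593

MRS = 2·(y−8)/(x−6). Tangency with P_x/P_y gives y−8 = (1/2)·(P_x/P_y)·(x−6).
Substituting into the budget: x* = 6 + 2/3·(M − 6·P_x − 8·P_y)/P_x, and y* = 8 + 1/3·(…)/P_y.
Discretionary income = 364 − 6·13 − 8·8.2 = 220.4; x* = 6 + 2/3·220.4/13 = 17.3026; y* = 8 + 1/3·220.4/8.2 = 16.9593.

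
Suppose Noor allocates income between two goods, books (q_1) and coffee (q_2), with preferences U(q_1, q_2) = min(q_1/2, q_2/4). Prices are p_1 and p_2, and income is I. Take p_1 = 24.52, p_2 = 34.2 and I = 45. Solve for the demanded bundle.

q_1* = 0.4843, q_2* = 0.9686

With perfect complements, no substitution: consume in ratio q_1:q_2 = 2:4.
Budget: p_1·q_1 + p_2·2·q_1 = I, so (2·p_1 + 4·p_2)·q_1 = 2·I.
Demand: q_1*(p_1,p_2,I) = 2·I/(2·p_1 + 4·p_2), q_2* = 4·I/(2·p_1 + 4·p_2).
Here 2·24.52 + 4·34.2 = 185.84, giving q_1* = 0.4843 and q_2* = 0.9686.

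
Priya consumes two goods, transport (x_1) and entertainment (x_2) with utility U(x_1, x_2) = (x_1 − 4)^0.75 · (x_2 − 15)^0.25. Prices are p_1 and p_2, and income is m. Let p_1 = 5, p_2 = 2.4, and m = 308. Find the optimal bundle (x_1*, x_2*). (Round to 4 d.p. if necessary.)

x_1* = 41.8, x_2* = 41.25

MRS = 3·(x_2−15)/(x_1−4). Tangency with p_1/p_2 gives x_2−15 = (1/3)·(p_1/p_2)·(x_1−4).
Substituting into the budget: x_1* = 4 + 0.75·(m − 4·p_1 − 15·p_2)/p_1, and x_2* = 15 + 0.25·(…)/p_2.
Discretionary income = 308 − 4·5 − 15·2.4 = 252; x_1* = 4 + 0.75·252/5 = 41.8; x_2* = 15 + 0.25·252/2.4 = 41.25.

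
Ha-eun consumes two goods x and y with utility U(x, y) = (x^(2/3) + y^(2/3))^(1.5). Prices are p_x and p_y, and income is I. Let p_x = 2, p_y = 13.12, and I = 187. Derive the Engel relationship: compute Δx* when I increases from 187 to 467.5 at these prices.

Substitute y = (y/x)·x into the budget: x* = I/(p_x + p_y·(y/x)).
Numerically y/x = 0.003542, so x* = 187/(2 + 13.12·0.003542) = 91.3766.
At I' = 467.5: x* = 228.4416. Change: 228.4416 − 91.3766 = 137.0649.

Δx* = 137.0649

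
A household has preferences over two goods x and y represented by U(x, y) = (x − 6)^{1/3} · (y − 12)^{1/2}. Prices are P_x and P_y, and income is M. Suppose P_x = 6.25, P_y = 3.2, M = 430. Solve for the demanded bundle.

x* = 28.6624, y* = 78.3937

MRS = (2/3)·(y−12)/(x−6). Tangency with P_x/P_y gives y−12 = (3/2)·(P_x/P_y)·(x−6).
Substituting into the budget: x* = 6 + 0.4·(M − 6·P_x − 12·P_y)/P_x, and y* = 12 + 0.6·(…)/P_y.
Discretionary income = 430 − 6·6.25 − 12·3.2 = 354.1; x* = 6 + 0.4·354.1/6.25 = 28.6624; y* = 12 + 0.6·354.1/3.2 = 78.3937.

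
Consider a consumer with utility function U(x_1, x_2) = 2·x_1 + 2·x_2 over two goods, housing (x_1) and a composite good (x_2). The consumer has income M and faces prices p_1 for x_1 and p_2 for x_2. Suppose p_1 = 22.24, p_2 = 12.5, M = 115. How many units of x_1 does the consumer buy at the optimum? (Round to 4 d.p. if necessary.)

x_1* = 0

Perfect substitutes: compare marginal utility per dollar. 2/p_1 vs 2/p_2 → 0.0899 vs 0.16.
x_2 gives more utility per dollar, so spend all income on x_2: x_2* = M/p_2, x_1* = 0.
Numerically: x_1* = 0, x_2* = 9.2.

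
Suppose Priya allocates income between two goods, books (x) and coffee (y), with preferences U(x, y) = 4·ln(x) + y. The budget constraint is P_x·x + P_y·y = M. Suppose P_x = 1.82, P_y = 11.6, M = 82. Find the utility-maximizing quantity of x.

x* = 25.4945

Set MRS = P_x/P_y: (4/x)/1 = P_x/P_y.
So x*(P_x,P_y) = 4·P_y/P_x, independent of income; and y* = (M − 4·P_y)/P_y.
At the given prices: x* = 4·11.6/1.82 = 25.4945.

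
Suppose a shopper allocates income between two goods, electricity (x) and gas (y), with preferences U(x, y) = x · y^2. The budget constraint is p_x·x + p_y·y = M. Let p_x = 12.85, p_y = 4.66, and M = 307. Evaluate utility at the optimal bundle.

V = 15361.5979

The MRS is (1/2)·y/x. Set MRS = p_x/p_y.
Rearranging, p_y·y = 2·p_x·x. Substituting into the budget gives p_x·x·(1 + 2) = M.
Demand: x*(p_x,p_y,M) = 1/3·M/p_x and y* = 2/3·M/p_y.
At p_x=12.85, p_y=4.66, M=307: x* = 1/3·307/12.85 = 7.9637, y* = 43.9199.
Utility at the optimum: U(7.9637, 43.9199) = 15361.5979.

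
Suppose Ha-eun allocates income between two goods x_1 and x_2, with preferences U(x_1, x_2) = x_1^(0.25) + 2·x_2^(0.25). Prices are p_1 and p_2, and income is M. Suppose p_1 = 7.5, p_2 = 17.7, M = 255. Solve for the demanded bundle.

x_1* = 11.7539, x_2* = 9.4263

MRS = MU_x_1/MU_x_2 = (1/2)·(x_2/x_1)^(0.75). Set equal to p_1/p_2.
Hence x_2/x_1 = (2·p_1/p_2)^(1/(0.75)), i.e. raised to the 4/3 power.
Substitute x_2 = (x_2/x_1)·x_1 into the budget: x_1* = M/(p_1 + p_2·(x_2/x_1)).
Numerically x_2/x_1 = 0.801969, so x_1* = 255/(7.5 + 17.7·0.801969) = 11.7539 and x_2* = 0.801969·11.7539 = 9.4263.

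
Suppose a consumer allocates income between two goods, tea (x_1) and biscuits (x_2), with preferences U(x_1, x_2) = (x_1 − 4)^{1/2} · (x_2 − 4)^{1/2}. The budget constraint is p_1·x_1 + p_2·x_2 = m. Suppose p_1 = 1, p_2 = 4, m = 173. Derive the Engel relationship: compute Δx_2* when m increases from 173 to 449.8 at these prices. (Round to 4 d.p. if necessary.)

Δx_2* = 34.6

This is Cobb-Douglas in (x_1−4, x_2−4): tangency gives 0.5·p_2·(x_2−4) = 0.5·p_1·(x_1−4).
After buying the subsistence bundle (4, 4), a share 0.5 of the remaining income goes to x_1: x_1* = 4 + 0.5·(m − 4p_1 − 4p_2)/p_1.
Discretionary income = 173 − 4·1 − 4·4 = 153; x_2* = 4 + 0.5·153/4 = 23.125.
At m' = 449.8: x_2* = 57.725. Change: 57.725 − 23.125 = 34.6.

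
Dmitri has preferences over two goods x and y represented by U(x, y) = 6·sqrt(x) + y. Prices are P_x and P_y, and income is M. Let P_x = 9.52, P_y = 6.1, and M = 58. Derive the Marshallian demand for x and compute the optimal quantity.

x* = 3.6951

Utility is quasi-linear in y; the FOC for x is 3/√x = P_x/P_y.
Solve: √x = 3·P_y/P_x, so x*(P_x,P_y) = (3·P_y/P_x)², and y* = (M − P_x·x*)/P_y.
Plugging in: x* = (3·6.1/9.52)² = 3.6951.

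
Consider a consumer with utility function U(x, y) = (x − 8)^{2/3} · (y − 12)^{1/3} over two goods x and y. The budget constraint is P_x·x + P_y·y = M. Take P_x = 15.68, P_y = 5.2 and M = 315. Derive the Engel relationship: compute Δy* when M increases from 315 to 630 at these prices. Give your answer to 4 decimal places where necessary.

Δy* = 20.1923

This is Cobb-Douglas in (x−8, y−12): tangency gives 2/3·P_y·(y−12) = 1/3·P_x·(x−8).
Substituting into the budget: x* = 8 + 2/3·(M − 8·P_x − 12·P_y)/P_x, and y* = 12 + 1/3·(…)/P_y.
Discretionary income = 315 − 8·15.68 − 12·5.2 = 127.16; y* = 12 + 1/3·127.16/5.2 = 20.1513.
At M' = 630: y* = 40.3436. Change: 40.3436 − 20.1513 = 20.1923.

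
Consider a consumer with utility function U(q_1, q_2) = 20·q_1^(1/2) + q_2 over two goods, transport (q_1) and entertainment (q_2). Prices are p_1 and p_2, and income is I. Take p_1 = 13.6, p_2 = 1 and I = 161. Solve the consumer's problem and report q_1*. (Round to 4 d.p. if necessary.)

q_1* = 0.5407

MU_q_1 = 10/√q_1, MU_q_2 = 1. Tangency: 10/√q_1 = p_1/p_2.
Solve: √q_1 = 10·p_2/p_1, so q_1*(p_1,p_2) = (10·p_2/p_1)², and q_2* = (I − p_1·q_1*)/p_2.
Plugging in: q_1* = (10·1/13.6)² = 0.5407.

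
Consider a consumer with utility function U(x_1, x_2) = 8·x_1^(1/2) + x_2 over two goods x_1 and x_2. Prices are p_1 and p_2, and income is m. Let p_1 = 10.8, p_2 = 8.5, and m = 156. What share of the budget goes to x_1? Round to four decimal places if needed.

MU_x_1 = 4/√x_1, MU_x_2 = 1. Tangency: 4/√x_1 = p_1/p_2.
Thus x_1* = (4·p_2/p_1)² — independent of m — with the rest of income spent on x_2.
Plugging in: x_1* = (4·8.5/10.8)² = 9.9108, x_2* = 5.7603.
Expenditure on x_1: 10.8·9.9108 = 107.037; share = 0.6861.

share on x_1 = 0.6861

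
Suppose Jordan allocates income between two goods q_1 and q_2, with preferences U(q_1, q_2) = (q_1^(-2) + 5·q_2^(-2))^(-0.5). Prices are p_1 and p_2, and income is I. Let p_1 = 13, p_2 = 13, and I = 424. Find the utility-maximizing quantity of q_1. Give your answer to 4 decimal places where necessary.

q_1* = 12.0353

From the CES first-order condition, (1/5)·(q_2/q_1)^(3) = p_1/p_2.
Solve for the ratio: q_2/q_1 = [5·p_1/p_2]^(1/3).
With the ratio pinned down, the budget gives q_1* = I/(p_1 + p_2·(q_2/q_1)) and q_2* = (q_2/q_1)·q_1*.
Numerically q_2/q_1 = 1.709976, so q_1* = 424/(13 + 13·1.709976) = 12.0353.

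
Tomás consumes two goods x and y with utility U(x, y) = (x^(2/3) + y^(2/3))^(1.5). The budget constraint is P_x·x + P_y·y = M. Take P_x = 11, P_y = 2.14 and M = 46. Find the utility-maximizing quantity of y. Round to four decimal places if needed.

MRS = MU_x/MU_y = (y/x)^(1/3). Set equal to P_x/P_y.
Solve for the ratio: y/x = [P_x/P_y]^(3).
Substitute y = (y/x)·x into the budget: x* = M/(P_x + P_y·(y/x)).
Numerically y/x = 135.811559, so x* = 46/(11 + 2.14·135.811559) = 0.1525 and y* = 135.811559·0.1525 = 20.7114.

y* = 20.7114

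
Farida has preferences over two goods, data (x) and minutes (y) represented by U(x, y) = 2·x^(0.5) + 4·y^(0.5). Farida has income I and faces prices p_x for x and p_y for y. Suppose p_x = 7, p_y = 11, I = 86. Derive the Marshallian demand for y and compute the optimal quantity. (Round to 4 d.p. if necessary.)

MU_x ∝ 2·x^(-0.5), MU_y ∝ 4·y^(-0.5), so MRS = (1/2)·(y/x)^(0.5) = p_x/p_y.
Hence y/x = (2·p_x/p_y)^(1/(0.5)), i.e. raised to the 2 power.
With the ratio pinned down, the budget gives x* = I/(p_x + p_y·(y/x)) and y* = (y/x)·x*.
Numerically y/x = 1.619835, so x* = 86/(7 + 11·1.619835) = 3.4652 and y* = 1.619835·3.4652 = 5.6131.

y* = 5.6131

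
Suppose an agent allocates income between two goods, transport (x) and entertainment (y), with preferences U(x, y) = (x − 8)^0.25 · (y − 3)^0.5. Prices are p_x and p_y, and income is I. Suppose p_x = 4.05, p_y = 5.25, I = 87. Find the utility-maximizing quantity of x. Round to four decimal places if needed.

x* = 11.1975

Substituting into the budget: x* = 8 + 1/3·(I − 8·p_x − 3·p_y)/p_x, and y* = 3 + 2/3·(…)/p_y.
Discretionary income = 87 − 8·4.05 − 3·5.25 = 38.85; x* = 8 + 1/3·38.85/4.05 = 11.1975.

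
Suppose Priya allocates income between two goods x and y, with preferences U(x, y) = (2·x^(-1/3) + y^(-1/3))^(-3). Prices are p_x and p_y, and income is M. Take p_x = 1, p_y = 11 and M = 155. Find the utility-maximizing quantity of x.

x* = 74.4166

MRS = MU_x/MU_y = 2·(y/x)^(4/3). Set equal to p_x/p_y.
Hence y/x = ((1/2)·p_x/p_y)^(1/(4/3)), i.e. raised to the 0.75 power.
With the ratio pinned down, the budget gives x* = M/(p_x + p_y·(y/x)) and y* = (y/x)·x*.
Numerically y/x = 0.098443, so x* = 155/(1 + 11·0.098443) = 74.4166.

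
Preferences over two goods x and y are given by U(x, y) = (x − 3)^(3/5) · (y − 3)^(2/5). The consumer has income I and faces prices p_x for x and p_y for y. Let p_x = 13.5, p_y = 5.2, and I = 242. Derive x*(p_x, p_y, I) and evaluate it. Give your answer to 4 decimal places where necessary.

Let x' = x−3, y' = y−3. MRS = (3/2)·y'/x' = p_x/p_y.
Substituting into the budget: x* = 3 + 0.6·(I − 3·p_x − 3·p_y)/p_x, and y* = 3 + 0.4·(…)/p_y.
Discretionary income = 242 − 3·13.5 − 3·5.2 = 185.9; x* = 3 + 0.6·185.9/13.5 = 11.2622.

x* = 11.2622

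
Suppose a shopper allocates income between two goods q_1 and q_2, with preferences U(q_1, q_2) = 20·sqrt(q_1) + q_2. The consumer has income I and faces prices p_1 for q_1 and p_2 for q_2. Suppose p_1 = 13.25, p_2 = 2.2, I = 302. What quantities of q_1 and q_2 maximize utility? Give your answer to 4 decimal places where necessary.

MU_q_1 = 10/√q_1, MU_q_2 = 1. Tangency: 10/√q_1 = p_1/p_2.
Solve: √q_1 = 10·p_2/p_1, so q_1*(p_1,p_2) = (10·p_2/p_1)², and q_2* = (I − p_1·q_1*)/p_2.
Plugging in: q_1* = (10·2.2/13.25)² = 2.7569, q_2* = 120.669.

q_1* = 2.7569, q_2* = 120.669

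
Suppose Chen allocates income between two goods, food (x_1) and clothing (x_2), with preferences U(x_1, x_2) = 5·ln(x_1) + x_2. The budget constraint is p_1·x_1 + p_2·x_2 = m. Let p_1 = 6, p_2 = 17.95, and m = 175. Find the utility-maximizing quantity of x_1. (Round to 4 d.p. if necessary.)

MU_x_1 = 5/x_1, MU_x_2 = 1. Tangency: 5/x_1 = p_1/p_2.
So x_1*(p_1,p_2) = 5·p_2/p_1, independent of income; and x_2* = (m − 5·p_2)/p_2.
At the given prices: x_1* = 5·17.95/6 = 14.9583.

x_1* = 14.9583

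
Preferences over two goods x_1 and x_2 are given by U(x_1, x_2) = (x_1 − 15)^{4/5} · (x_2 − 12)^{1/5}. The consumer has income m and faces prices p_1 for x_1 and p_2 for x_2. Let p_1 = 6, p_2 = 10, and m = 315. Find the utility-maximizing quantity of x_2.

x_2* = 14.1

This is Cobb-Douglas in (x_1−15, x_2−12): tangency gives 0.8·p_2·(x_2−12) = 0.2·p_1·(x_1−15).
After buying the subsistence bundle (15, 12), a share 0.8 of the remaining income goes to x_1: x_1* = 15 + 0.8·(m − 15p_1 − 12p_2)/p_1.
Discretionary income = 315 − 15·6 − 12·10 = 105; x_2* = 12 + 0.2·105/10 = 14.1.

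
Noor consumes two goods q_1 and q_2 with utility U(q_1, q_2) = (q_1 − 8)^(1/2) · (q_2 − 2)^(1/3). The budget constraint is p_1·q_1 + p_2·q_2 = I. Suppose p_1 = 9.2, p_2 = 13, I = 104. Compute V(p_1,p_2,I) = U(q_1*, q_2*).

V = 0.2751

Discretionary income = 104 − 8·9.2 − 2·13 = 4.4; q_1* = 8 + 0.6·4.4/9.2 = 8.287; q_2* = 2 + 0.4·4.4/13 = 2.1354.
Utility at the optimum: U(8.287, 2.1354) = 0.2751.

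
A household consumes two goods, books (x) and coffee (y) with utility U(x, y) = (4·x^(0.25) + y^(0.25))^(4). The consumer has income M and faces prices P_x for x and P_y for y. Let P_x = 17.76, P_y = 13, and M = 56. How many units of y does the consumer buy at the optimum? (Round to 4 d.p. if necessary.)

MRS = MU_x/MU_y = 4·(y/x)^(0.75). Set equal to P_x/P_y.
Hence y/x = ((1/4)·P_x/P_y)^(1/(0.75)), i.e. raised to the 4/3 power.
Substitute y = (y/x)·x into the budget: x* = M/(P_x + P_y·(y/x)).
Numerically y/x = 0.238737, so x* = 56/(17.76 + 13·0.238737) = 2.6841 and y* = 0.238737·2.6841 = 0.6408.

y* = 0.6408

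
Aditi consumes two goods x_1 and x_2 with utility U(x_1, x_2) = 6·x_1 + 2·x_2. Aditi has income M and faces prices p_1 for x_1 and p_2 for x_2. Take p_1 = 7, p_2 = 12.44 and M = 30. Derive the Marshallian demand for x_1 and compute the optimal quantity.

Perfect substitutes: compare marginal utility per dollar. 6/p_1 vs 2/p_2 → 0.8571 vs 0.1608.
x_1 gives more utility per dollar, so spend all income on x_1: x_1* = M/p_1, x_2* = 0.
Numerically: x_1* = 4.2857, x_2* = 0.

x_1* = 4.2857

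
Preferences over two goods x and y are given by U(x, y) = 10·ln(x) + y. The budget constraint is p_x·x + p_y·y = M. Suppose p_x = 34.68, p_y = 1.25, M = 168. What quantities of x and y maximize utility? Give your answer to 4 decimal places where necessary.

MU_x = 10/x, MU_y = 1. Tangency: 10/x = p_x/p_y.
So x*(p_x,p_y) = 10·p_y/p_x, independent of income; and y* = (M − 10·p_y)/p_y.
At the given prices: x* = 10·1.25/34.68 = 0.3604, and y* = 124.4.

x* = 0.3604, y* = 124.4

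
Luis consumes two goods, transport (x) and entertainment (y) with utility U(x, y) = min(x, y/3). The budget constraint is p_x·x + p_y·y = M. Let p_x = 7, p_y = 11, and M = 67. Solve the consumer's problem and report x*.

Leontief preferences: the optimum is at the kink where x/1 = y/3, i.e. y = 3·x.
Budget: p_x·x + p_y·3·x = M, so (p_x + 3·p_y)·x = M.
Demand: x*(p_x,p_y,M) = M/(p_x + 3·p_y), y* = 3·M/(p_x + 3·p_y).
Here 7 + 3·11 = 40, giving x* = 1.675.

x* = 1.675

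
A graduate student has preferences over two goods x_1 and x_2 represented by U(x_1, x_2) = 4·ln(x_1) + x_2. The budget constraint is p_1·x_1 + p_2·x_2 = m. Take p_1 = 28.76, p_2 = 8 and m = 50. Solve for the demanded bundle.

x_1* = 1.1127, x_2* = 2.25

MU_x_1 = 4/x_1, MU_x_2 = 1. Tangency: 4/x_1 = p_1/p_2.
So x_1*(p_1,p_2) = 4·p_2/p_1, independent of income; and x_2* = (m − 4·p_2)/p_2.
At the given prices: x_1* = 4·8/28.76 = 1.1127, and x_2* = 2.25.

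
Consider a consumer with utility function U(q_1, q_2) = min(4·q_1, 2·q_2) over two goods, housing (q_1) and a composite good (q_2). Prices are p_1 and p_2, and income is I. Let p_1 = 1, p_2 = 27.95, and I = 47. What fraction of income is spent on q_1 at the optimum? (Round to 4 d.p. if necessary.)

Demand: q_1*(p_1,p_2,I) = 2·I/(2·p_1 + 4·p_2), q_2* = 4·I/(2·p_1 + 4·p_2).
Here 2·1 + 4·27.95 = 113.8, giving q_1* = 0.826 and q_2* = 1.652.
Expenditure on q_1: 1·0.826 = 0.826; share = 0.0176.

share on q_1 = 0.0176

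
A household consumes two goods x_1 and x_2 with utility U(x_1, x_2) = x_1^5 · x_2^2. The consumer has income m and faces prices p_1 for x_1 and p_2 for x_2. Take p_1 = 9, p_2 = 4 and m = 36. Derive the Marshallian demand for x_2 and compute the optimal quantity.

The MRS is (5/2)·x_2/x_1. Set MRS = p_1/p_2.
Rearranging, p_2·x_2 = (2/5)·p_1·x_1. Substituting into the budget gives p_1·x_1·(1 + (2/5)) = m.
Demand: x_1*(p_1,p_2,m) = 5/7·m/p_1 and x_2* = 2/7·m/p_2.
At p_1=9, p_2=4, m=36: x_2* = 2/7·36/4 = 2.5714.

x_2* = 2.5714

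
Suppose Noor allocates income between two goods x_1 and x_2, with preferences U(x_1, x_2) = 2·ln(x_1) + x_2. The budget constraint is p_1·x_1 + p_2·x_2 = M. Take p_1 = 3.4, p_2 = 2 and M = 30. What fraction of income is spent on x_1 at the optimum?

MU_x_1 = 2/x_1, MU_x_2 = 1. Tangency: 2/x_1 = p_1/p_2.
So x_1*(p_1,p_2) = 2·p_2/p_1, independent of income; and x_2* = (M − 2·p_2)/p_2.
At the given prices: x_1* = 2·2/3.4 = 1.1765, and x_2* = 13.
Expenditure on x_1: 3.4·1.1765 = 4; share = 0.1333.

share on x_1 = 0.1333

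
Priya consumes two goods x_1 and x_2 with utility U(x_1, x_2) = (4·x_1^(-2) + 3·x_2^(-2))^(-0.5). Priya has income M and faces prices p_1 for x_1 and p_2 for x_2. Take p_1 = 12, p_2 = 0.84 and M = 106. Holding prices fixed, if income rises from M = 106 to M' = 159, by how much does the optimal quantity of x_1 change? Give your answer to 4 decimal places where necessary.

Δx_1* = 3.8262

MU_x_1 ∝ 4·x_1^(-3), MU_x_2 ∝ 3·x_2^(-3), so MRS = (4/3)·(x_2/x_1)^(3) = p_1/p_2.
Hence x_2/x_1 = ((3/4)·p_1/p_2)^(1/(3)), i.e. raised to the 1/3 power.
Substitute x_2 = (x_2/x_1)·x_1 into the budget: x_1* = M/(p_1 + p_2·(x_2/x_1)).
Numerically x_2/x_1 = 2.204556, so x_1* = 106/(12 + 0.84·2.204556) = 7.6524.
At M' = 159: x_1* = 11.4786. Change: 11.4786 − 7.6524 = 3.8262.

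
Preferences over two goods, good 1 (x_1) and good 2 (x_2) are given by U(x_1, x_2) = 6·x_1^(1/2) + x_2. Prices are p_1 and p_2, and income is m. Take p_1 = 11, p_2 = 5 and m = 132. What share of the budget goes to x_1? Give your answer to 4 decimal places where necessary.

MU_x_1 = 3/√x_1, MU_x_2 = 1. Tangency: 3/√x_1 = p_1/p_2.
Thus x_1* = (3·p_2/p_1)² — independent of m — with the rest of income spent on x_2.
Plugging in: x_1* = (3·5/11)² = 1.8595, x_2* = 22.3091.
Expenditure on x_1: 11·1.8595 = 20.4545; share = 0.155.

share on x_1 = 0.155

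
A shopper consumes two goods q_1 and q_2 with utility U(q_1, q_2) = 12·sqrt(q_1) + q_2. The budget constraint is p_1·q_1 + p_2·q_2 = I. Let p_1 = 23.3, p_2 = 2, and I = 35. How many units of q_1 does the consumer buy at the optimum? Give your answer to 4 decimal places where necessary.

q_1* = 0.2652

MU_q_1 = 6/√q_1, MU_q_2 = 1. Tangency: 6/√q_1 = p_1/p_2.
Thus q_1* = (6·p_2/p_1)² — independent of I — with the rest of income spent on q_2.
Plugging in: q_1* = (6·2/23.3)² = 0.2652.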